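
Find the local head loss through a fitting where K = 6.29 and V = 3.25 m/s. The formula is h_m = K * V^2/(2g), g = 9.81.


Minor loss formula: h_m = K * V^2/(2g).
V^2 = 3.25^2 = 10.5625.
V^2/(2g) = 10.5625 / 19.62 = 0.5384 m.
h_m = 6.29 * 0.5384 = 3.3862 m.

3.3862


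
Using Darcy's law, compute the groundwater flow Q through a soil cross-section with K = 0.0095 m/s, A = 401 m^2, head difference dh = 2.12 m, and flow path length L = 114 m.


Darcy's law: Q = K * A * i, where i = dh/L.
Hydraulic gradient i = 2.12 / 114 = 0.018596.
Q = 0.0095 * 401 * 0.018596
  = 0.0708 m^3/s.

0.0708


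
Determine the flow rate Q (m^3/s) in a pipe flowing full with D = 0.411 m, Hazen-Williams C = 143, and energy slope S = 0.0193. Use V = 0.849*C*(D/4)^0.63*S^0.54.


For a full circular pipe, R = D/4 = 0.411/4 = 0.1027 m.
V = 0.849 * 143 * 0.1027^0.63 * 0.0193^0.54
  = 0.849 * 143 * 0.238464 * 0.118632
  = 3.4345 m/s.
Pipe area A = pi*D^2/4 = pi*0.411^2/4 = 0.1327 m^2.
Q = A * V = 0.1327 * 3.4345 = 0.4557 m^3/s.

0.4557


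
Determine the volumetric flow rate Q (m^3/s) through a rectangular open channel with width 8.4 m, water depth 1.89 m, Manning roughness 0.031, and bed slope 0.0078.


For a rectangular channel, the cross-sectional area A = b * y = 8.4 * 1.89 = 15.88 m^2.
The wetted perimeter P = b + 2y = 8.4 + 2*1.89 = 12.18 m.
Hydraulic radius R = A/P = 15.88/12.18 = 1.3034 m.
Velocity V = (1/n)*R^(2/3)*S^(1/2) = (1/0.031)*1.3034^(2/3)*0.0078^(1/2) = 3.3995 m/s.
Discharge Q = A * V = 15.88 * 3.3995 = 53.97 m^3/s.

53.97


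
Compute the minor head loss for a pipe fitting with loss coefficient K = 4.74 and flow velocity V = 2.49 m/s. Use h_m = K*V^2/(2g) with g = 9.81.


Minor loss formula: h_m = K * V^2/(2g).
V^2 = 2.49^2 = 6.2001.
V^2/(2g) = 6.2001 / 19.62 = 0.316 m.
h_m = 4.74 * 0.316 = 1.4979 m.

1.4979


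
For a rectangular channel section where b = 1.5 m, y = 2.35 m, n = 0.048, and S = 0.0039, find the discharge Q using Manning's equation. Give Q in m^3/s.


For a rectangular channel, the cross-sectional area A = b * y = 1.5 * 2.35 = 3.53 m^2.
The wetted perimeter P = b + 2y = 1.5 + 2*2.35 = 6.2 m.
Hydraulic radius R = A/P = 3.53/6.2 = 0.5685 m.
Velocity V = (1/n)*R^(2/3)*S^(1/2) = (1/0.048)*0.5685^(2/3)*0.0039^(1/2) = 0.8929 m/s.
Discharge Q = A * V = 3.53 * 0.8929 = 3.147 m^3/s.

3.147


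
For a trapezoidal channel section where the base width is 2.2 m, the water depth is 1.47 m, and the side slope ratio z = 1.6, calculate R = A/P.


For a trapezoidal section with side slope z:
A = (b + z*y)*y = (2.2 + 1.6*1.47)*1.47 = 6.691 m^2.
P = b + 2*y*sqrt(1 + z^2) = 2.2 + 2*1.47*sqrt(1 + 1.6^2) = 7.747 m.
R = A/P = 6.691 / 7.747 = 0.8637 m.

0.8637


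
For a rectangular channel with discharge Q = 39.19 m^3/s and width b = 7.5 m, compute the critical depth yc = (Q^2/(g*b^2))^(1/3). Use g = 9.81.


Using yc = (Q^2 / (g * b^2))^(1/3):
Q^2 = 39.19^2 = 1535.86.
g * b^2 = 9.81 * 7.5^2 = 9.81 * 56.25 = 551.81.
Q^2 / (g*b^2) = 1535.86 / 551.81 = 2.7833.
yc = 2.7833^(1/3) = 1.4067 m.

1.4067


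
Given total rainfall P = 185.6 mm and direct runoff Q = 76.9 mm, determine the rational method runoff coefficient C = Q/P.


The runoff coefficient C = runoff depth / rainfall depth.
C = 76.9 / 185.6
  = 0.4143.

0.4143


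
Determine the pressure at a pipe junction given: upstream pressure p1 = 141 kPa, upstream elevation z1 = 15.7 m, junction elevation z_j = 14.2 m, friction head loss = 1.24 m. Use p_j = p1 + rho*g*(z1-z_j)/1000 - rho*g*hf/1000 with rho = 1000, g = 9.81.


Junction pressure: p_j = p1 + rho*g*(z1 - z_j)/1000 - rho*g*hf/1000.
Elevation term = 1000*9.81*(15.7 - 14.2)/1000 = 14.715 kPa.
Friction term = 1000*9.81*1.24/1000 = 12.164 kPa.
p_j = 141 + 14.715 - 12.164 = 143.55 kPa.

143.55


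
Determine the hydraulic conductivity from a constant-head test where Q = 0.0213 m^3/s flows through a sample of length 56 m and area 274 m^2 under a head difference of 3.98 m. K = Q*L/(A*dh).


From K = Q*L / (A*dh):
Numerator: Q*L = 0.0213 * 56 = 1.1928.
Denominator: A*dh = 274 * 3.98 = 1090.52.
K = 1.1928 / 1090.52 = 0.001094 m/s.

0.001094


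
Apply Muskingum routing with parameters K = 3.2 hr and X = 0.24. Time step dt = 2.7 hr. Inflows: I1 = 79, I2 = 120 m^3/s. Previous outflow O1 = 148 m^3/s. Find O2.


Muskingum coefficients:
denom = 2*K*(1-X) + dt = 2*3.2*(1-0.24) + 2.7 = 7.564.
C0 = (dt - 2*K*X)/denom = (2.7 - 2*3.2*0.24)/7.564 = 0.1539.
C1 = (dt + 2*K*X)/denom = (2.7 + 2*3.2*0.24)/7.564 = 0.56.
C2 = (2*K*(1-X) - dt)/denom = 0.2861.
O2 = C0*I2 + C1*I1 + C2*O1
   = 0.1539*120 + 0.56*79 + 0.2861*148
   = 105.05 m^3/s.

105.05


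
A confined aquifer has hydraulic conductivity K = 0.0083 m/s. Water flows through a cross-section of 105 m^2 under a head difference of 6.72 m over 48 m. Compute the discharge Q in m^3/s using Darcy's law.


Darcy's law: Q = K * A * i, where i = dh/L.
Hydraulic gradient i = 6.72 / 48 = 0.14.
Q = 0.0083 * 105 * 0.14
  = 0.122 m^3/s.

0.122


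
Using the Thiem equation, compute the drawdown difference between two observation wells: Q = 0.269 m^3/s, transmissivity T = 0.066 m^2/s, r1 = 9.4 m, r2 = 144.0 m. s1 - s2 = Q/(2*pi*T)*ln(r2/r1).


Thiem equation: s1 - s2 = Q/(2*pi*T) * ln(r2/r1).
ln(r2/r1) = ln(144.0/9.4) = 2.7291.
Q/(2*pi*T) = 0.269 / (2*pi*0.066) = 0.269 / 0.4147 = 0.6487.
s1 - s2 = 0.6487 * 2.7291 = 1.7703 m.

1.7703


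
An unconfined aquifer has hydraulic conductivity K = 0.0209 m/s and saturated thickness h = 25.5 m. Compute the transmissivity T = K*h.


Transmissivity is defined as T = K * h.
T = 0.0209 * 25.5
  = 0.5329 m^2/s.

0.5329


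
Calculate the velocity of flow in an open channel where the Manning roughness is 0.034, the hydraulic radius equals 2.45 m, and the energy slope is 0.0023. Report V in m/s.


Manning's equation gives V = (1/n) * R^(2/3) * S^(1/2).
First, compute R^(2/3) = 2.45^(2/3) = 1.8174.
Next, S^(1/2) = 0.0023^(1/2) = 0.047958.
Then 1/n = 1/0.034 = 29.41.
V = 29.41 * 1.8174 * 0.047958 = 2.5635 m/s.

2.5635


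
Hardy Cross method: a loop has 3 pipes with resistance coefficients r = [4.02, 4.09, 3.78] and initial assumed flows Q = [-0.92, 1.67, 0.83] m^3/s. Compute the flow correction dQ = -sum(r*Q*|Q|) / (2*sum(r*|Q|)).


Numerator terms (r*Q*|Q|): 4.02*-0.92*|-0.92| = -3.4025; 4.09*1.67*|1.67| = 11.4066; 3.78*0.83*|0.83| = 2.604.
Sum of numerator = 10.6081.
Denominator terms (r*|Q|): 4.02*|-0.92| = 3.6984; 4.09*|1.67| = 6.8303; 3.78*|0.83| = 3.1374.
2 * sum of denominator = 2 * 13.6661 = 27.3322.
dQ = -10.6081 / 27.3322 = -0.3881 m^3/s.

-0.3881


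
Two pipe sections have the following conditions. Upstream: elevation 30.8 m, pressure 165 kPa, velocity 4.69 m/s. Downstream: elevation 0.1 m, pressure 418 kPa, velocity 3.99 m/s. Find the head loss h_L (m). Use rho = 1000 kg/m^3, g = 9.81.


Total head at each section: H = z + p/(rho*g) + V^2/(2g).
H1 = 30.8 + 165*1000/(1000*9.81) + 4.69^2/(2*9.81)
   = 30.8 + 16.82 + 1.1211
   = 48.741 m.
H2 = 0.1 + 418*1000/(1000*9.81) + 3.99^2/(2*9.81)
   = 0.1 + 42.61 + 0.8114
   = 43.521 m.
h_L = H1 - H2 = 48.741 - 43.521 = 5.22 m.

5.22


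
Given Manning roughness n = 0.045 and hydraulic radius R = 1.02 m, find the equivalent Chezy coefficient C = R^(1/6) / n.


The Chezy coefficient relates to Manning's n through C = R^(1/6) / n.
R^(1/6) = 1.02^(1/6) = 1.003306.
C = 1.003306 / 0.045 = 22.3 m^(1/2)/s.

22.3


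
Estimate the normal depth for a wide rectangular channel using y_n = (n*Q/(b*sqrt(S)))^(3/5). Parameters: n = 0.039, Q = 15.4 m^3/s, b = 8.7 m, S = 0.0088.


We use the wide-channel approximation y_n = (n*Q/(b*sqrt(S)))^(3/5).
sqrt(S) = sqrt(0.0088) = 0.093808.
Numerator: n*Q = 0.039 * 15.4 = 0.6006.
Denominator: b*sqrt(S) = 8.7 * 0.093808 = 0.81613.
arg = 0.7359.
y_n = 0.7359^(3/5) = 0.8319 m.

0.8319


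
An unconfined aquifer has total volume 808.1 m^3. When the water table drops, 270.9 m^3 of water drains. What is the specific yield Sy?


Specific yield Sy = Volume drained / Total volume.
Sy = 270.9 / 808.1
   = 0.3352.

0.3352


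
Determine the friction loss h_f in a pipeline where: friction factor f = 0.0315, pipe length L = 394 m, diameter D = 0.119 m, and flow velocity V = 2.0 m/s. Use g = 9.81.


Darcy-Weisbach equation: h_f = f * (L/D) * V^2/(2g).
f * L/D = 0.0315 * 394/0.119 = 104.2941.
V^2/(2g) = 2.0^2 / (2*9.81) = 4.0 / 19.62 = 0.2039 m.
h_f = 104.2941 * 0.2039 = 21.263 m.

21.263


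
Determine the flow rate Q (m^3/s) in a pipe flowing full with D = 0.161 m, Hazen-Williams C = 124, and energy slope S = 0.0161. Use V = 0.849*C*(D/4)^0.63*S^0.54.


For a full circular pipe, R = D/4 = 0.161/4 = 0.0403 m.
V = 0.849 * 124 * 0.0403^0.63 * 0.0161^0.54
  = 0.849 * 124 * 0.13213 * 0.107569
  = 1.4963 m/s.
Pipe area A = pi*D^2/4 = pi*0.161^2/4 = 0.0204 m^2.
Q = A * V = 0.0204 * 1.4963 = 0.0305 m^3/s.

0.0305


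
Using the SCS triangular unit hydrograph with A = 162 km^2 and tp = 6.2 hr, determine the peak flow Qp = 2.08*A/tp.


SCS formula: Qp = 2.08 * A / tp.
Qp = 2.08 * 162 / 6.2
   = 336.96 / 6.2
   = 54.35 m^3/s per cm.

54.35


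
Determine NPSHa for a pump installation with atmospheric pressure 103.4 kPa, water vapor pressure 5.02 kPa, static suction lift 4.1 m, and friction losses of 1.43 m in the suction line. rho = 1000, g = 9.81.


NPSHa = p_atm/(rho*g) - z_s - hf_s - p_vap/(rho*g).
p_atm/(rho*g) = 103.4*1000 / (1000*9.81) = 10.54 m.
p_vap/(rho*g) = 5.02*1000 / (1000*9.81) = 0.512 m.
NPSHa = 10.54 - 4.1 - 1.43 - 0.512
      = 4.5 m.

4.5


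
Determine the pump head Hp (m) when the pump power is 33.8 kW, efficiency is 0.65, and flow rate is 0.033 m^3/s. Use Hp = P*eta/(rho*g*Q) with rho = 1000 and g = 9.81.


Pump head formula: Hp = P * eta / (rho * g * Q).
Numerator: P * eta = 33.8 * 1000 * 0.65 = 21970.0 W.
Denominator: rho * g * Q = 1000 * 9.81 * 0.033 = 323.73.
Hp = 21970.0 / 323.73 = 67.87 m.

67.87


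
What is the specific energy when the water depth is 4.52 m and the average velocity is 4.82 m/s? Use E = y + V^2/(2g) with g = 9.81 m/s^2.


Specific energy E = y + V^2/(2g).
Velocity head = V^2/(2g) = 4.82^2 / (2*9.81) = 23.2324 / 19.62 = 1.1841 m.
E = 4.52 + 1.1841 = 5.7041 m.

5.7041


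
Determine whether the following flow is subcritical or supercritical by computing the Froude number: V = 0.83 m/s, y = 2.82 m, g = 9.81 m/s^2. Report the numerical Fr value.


The Froude number is defined as Fr = V / sqrt(g*y).
g*y = 9.81 * 2.82 = 27.6642.
sqrt(g*y) = sqrt(27.6642) = 5.2597.
Fr = 0.83 / 5.2597 = 0.1578.
Since Fr < 1, the flow is subcritical.

0.1578


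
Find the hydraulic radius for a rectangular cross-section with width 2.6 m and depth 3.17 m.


For a rectangular section:
Flow area A = b * y = 2.6 * 3.17 = 8.24 m^2.
Wetted perimeter P = b + 2y = 2.6 + 2*3.17 = 8.94 m.
Hydraulic radius R = A/P = 8.24 / 8.94 = 0.9219 m.

0.9219


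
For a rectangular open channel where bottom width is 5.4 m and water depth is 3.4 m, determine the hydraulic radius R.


For a rectangular section:
Flow area A = b * y = 5.4 * 3.4 = 18.36 m^2.
Wetted perimeter P = b + 2y = 5.4 + 2*3.4 = 12.2 m.
Hydraulic radius R = A/P = 18.36 / 12.2 = 1.5049 m.

1.5049


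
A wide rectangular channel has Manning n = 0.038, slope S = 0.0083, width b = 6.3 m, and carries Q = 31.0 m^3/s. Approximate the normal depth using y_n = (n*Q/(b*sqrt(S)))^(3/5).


We use the wide-channel approximation y_n = (n*Q/(b*sqrt(S)))^(3/5).
sqrt(S) = sqrt(0.0083) = 0.091104.
Numerator: n*Q = 0.038 * 31.0 = 1.178.
Denominator: b*sqrt(S) = 6.3 * 0.091104 = 0.573955.
arg = 2.0524.
y_n = 2.0524^(3/5) = 1.5394 m.

1.5394


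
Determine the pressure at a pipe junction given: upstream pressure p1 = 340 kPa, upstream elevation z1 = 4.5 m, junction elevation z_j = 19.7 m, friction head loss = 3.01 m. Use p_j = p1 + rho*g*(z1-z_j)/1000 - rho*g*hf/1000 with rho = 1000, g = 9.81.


Junction pressure: p_j = p1 + rho*g*(z1 - z_j)/1000 - rho*g*hf/1000.
Elevation term = 1000*9.81*(4.5 - 19.7)/1000 = -149.112 kPa.
Friction term = 1000*9.81*3.01/1000 = 29.528 kPa.
p_j = 340 + -149.112 - 29.528 = 161.36 kPa.

161.36


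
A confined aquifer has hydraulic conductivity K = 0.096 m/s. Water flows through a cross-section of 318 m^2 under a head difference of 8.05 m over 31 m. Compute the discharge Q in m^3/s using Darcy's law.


Darcy's law: Q = K * A * i, where i = dh/L.
Hydraulic gradient i = 8.05 / 31 = 0.259677.
Q = 0.096 * 318 * 0.259677
  = 7.9274 m^3/s.

7.9274


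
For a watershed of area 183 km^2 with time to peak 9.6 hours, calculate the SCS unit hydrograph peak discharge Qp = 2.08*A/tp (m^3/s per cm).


SCS formula: Qp = 2.08 * A / tp.
Qp = 2.08 * 183 / 9.6
   = 380.64 / 9.6
   = 39.65 m^3/s per cm.

39.65


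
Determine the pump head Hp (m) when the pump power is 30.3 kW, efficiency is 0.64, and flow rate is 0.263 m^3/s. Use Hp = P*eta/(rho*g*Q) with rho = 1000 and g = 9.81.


Pump head formula: Hp = P * eta / (rho * g * Q).
Numerator: P * eta = 30.3 * 1000 * 0.64 = 19392.0 W.
Denominator: rho * g * Q = 1000 * 9.81 * 0.263 = 2580.03.
Hp = 19392.0 / 2580.03 = 7.52 m.

7.52


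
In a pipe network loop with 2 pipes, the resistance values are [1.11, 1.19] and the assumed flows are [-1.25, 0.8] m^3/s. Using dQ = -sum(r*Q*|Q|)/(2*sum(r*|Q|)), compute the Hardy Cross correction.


Numerator terms (r*Q*|Q|): 1.11*-1.25*|-1.25| = -1.7344; 1.19*0.8*|0.8| = 0.7616.
Sum of numerator = -0.9728.
Denominator terms (r*|Q|): 1.11*|-1.25| = 1.3875; 1.19*|0.8| = 0.952.
2 * sum of denominator = 2 * 2.3395 = 4.679.
dQ = --0.9728 / 4.679 = 0.2079 m^3/s.

0.2079


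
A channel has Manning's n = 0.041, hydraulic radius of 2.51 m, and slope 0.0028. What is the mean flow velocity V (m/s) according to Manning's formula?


Manning's equation gives V = (1/n) * R^(2/3) * S^(1/2).
First, compute R^(2/3) = 2.51^(2/3) = 1.8469.
Next, S^(1/2) = 0.0028^(1/2) = 0.052915.
Then 1/n = 1/0.041 = 24.39.
V = 24.39 * 1.8469 * 0.052915 = 2.3837 m/s.

2.3837


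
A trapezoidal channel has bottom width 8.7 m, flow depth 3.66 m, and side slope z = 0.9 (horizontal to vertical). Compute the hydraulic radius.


For a trapezoidal section with side slope z:
A = (b + z*y)*y = (8.7 + 0.9*3.66)*3.66 = 43.898 m^2.
P = b + 2*y*sqrt(1 + z^2) = 8.7 + 2*3.66*sqrt(1 + 0.9^2) = 18.548 m.
R = A/P = 43.898 / 18.548 = 2.3667 m.

2.3667


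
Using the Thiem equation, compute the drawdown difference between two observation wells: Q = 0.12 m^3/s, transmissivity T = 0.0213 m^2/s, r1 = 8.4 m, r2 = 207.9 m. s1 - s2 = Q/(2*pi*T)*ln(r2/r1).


Thiem equation: s1 - s2 = Q/(2*pi*T) * ln(r2/r1).
ln(r2/r1) = ln(207.9/8.4) = 3.2088.
Q/(2*pi*T) = 0.12 / (2*pi*0.0213) = 0.12 / 0.1338 = 0.8966.
s1 - s2 = 0.8966 * 3.2088 = 2.8772 m.

2.8772


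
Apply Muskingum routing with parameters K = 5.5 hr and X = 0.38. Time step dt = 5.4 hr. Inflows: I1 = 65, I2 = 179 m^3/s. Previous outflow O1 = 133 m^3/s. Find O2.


Muskingum coefficients:
denom = 2*K*(1-X) + dt = 2*5.5*(1-0.38) + 5.4 = 12.22.
C0 = (dt - 2*K*X)/denom = (5.4 - 2*5.5*0.38)/12.22 = 0.0998.
C1 = (dt + 2*K*X)/denom = (5.4 + 2*5.5*0.38)/12.22 = 0.784.
C2 = (2*K*(1-X) - dt)/denom = 0.1162.
O2 = C0*I2 + C1*I1 + C2*O1
   = 0.0998*179 + 0.784*65 + 0.1162*133
   = 84.28 m^3/s.

84.28


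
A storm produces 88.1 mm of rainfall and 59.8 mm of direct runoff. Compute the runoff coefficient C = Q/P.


The runoff coefficient C = runoff depth / rainfall depth.
C = 59.8 / 88.1
  = 0.6788.

0.6788


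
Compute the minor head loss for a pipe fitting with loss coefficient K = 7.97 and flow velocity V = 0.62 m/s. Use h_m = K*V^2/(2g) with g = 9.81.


Minor loss formula: h_m = K * V^2/(2g).
V^2 = 0.62^2 = 0.3844.
V^2/(2g) = 0.3844 / 19.62 = 0.0196 m.
h_m = 7.97 * 0.0196 = 0.1562 m.

0.1562


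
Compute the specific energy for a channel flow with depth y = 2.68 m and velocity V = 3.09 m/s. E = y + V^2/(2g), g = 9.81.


Specific energy E = y + V^2/(2g).
Velocity head = V^2/(2g) = 3.09^2 / (2*9.81) = 9.5481 / 19.62 = 0.4867 m.
E = 2.68 + 0.4867 = 3.1667 m.

3.1667


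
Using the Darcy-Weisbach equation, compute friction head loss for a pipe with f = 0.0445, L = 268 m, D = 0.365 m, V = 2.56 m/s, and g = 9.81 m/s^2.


Darcy-Weisbach equation: h_f = f * (L/D) * V^2/(2g).
f * L/D = 0.0445 * 268/0.365 = 32.674.
V^2/(2g) = 2.56^2 / (2*9.81) = 6.5536 / 19.62 = 0.334 m.
h_f = 32.674 * 0.334 = 10.914 m.

10.914


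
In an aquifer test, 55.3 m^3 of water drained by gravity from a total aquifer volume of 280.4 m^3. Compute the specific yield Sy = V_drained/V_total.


Specific yield Sy = Volume drained / Total volume.
Sy = 55.3 / 280.4
   = 0.1972.

0.1972


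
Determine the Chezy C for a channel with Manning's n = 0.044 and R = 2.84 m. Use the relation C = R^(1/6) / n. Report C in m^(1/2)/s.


The Chezy coefficient relates to Manning's n through C = R^(1/6) / n.
R^(1/6) = 2.84^(1/6) = 1.190017.
C = 1.190017 / 0.044 = 27.05 m^(1/2)/s.

27.05


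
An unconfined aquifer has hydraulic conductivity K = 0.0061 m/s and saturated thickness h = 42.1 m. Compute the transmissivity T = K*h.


Transmissivity is defined as T = K * h.
T = 0.0061 * 42.1
  = 0.2568 m^2/s.

0.2568


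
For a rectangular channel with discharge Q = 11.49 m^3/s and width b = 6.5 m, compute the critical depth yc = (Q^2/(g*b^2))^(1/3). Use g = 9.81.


Using yc = (Q^2 / (g * b^2))^(1/3):
Q^2 = 11.49^2 = 132.02.
g * b^2 = 9.81 * 6.5^2 = 9.81 * 42.25 = 414.47.
Q^2 / (g*b^2) = 132.02 / 414.47 = 0.3185.
yc = 0.3185^(1/3) = 0.6829 m.

0.6829


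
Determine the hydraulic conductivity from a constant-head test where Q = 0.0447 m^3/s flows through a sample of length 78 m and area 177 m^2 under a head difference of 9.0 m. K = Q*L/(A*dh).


From K = Q*L / (A*dh):
Numerator: Q*L = 0.0447 * 78 = 3.4866.
Denominator: A*dh = 177 * 9.0 = 1593.0.
K = 3.4866 / 1593.0 = 0.002189 m/s.

0.002189


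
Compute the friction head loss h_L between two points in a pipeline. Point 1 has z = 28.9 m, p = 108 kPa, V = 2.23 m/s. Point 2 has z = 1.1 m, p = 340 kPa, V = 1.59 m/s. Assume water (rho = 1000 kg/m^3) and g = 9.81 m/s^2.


Total head at each section: H = z + p/(rho*g) + V^2/(2g).
H1 = 28.9 + 108*1000/(1000*9.81) + 2.23^2/(2*9.81)
   = 28.9 + 11.009 + 0.2535
   = 40.163 m.
H2 = 1.1 + 340*1000/(1000*9.81) + 1.59^2/(2*9.81)
   = 1.1 + 34.659 + 0.1289
   = 35.887 m.
h_L = H1 - H2 = 40.163 - 35.887 = 4.275 m.

4.275


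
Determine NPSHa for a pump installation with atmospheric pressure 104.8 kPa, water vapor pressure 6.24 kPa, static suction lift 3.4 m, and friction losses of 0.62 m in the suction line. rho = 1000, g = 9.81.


NPSHa = p_atm/(rho*g) - z_s - hf_s - p_vap/(rho*g).
p_atm/(rho*g) = 104.8*1000 / (1000*9.81) = 10.683 m.
p_vap/(rho*g) = 6.24*1000 / (1000*9.81) = 0.636 m.
NPSHa = 10.683 - 3.4 - 0.62 - 0.636
      = 6.03 m.

6.03


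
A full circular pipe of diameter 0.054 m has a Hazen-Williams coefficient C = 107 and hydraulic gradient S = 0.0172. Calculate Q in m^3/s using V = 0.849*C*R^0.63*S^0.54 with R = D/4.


For a full circular pipe, R = D/4 = 0.054/4 = 0.0135 m.
V = 0.849 * 107 * 0.0135^0.63 * 0.0172^0.54
  = 0.849 * 107 * 0.066391 * 0.111477
  = 0.6723 m/s.
Pipe area A = pi*D^2/4 = pi*0.054^2/4 = 0.0023 m^2.
Q = A * V = 0.0023 * 0.6723 = 0.0015 m^3/s.

0.0015


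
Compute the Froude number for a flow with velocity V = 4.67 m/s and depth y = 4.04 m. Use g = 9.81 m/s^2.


The Froude number is defined as Fr = V / sqrt(g*y).
g*y = 9.81 * 4.04 = 39.6324.
sqrt(g*y) = sqrt(39.6324) = 6.2954.
Fr = 4.67 / 6.2954 = 0.7418.

0.7418


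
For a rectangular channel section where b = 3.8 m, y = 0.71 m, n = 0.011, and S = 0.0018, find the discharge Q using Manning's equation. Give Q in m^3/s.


For a rectangular channel, the cross-sectional area A = b * y = 3.8 * 0.71 = 2.7 m^2.
The wetted perimeter P = b + 2y = 3.8 + 2*0.71 = 5.22 m.
Hydraulic radius R = A/P = 2.7/5.22 = 0.5169 m.
Velocity V = (1/n)*R^(2/3)*S^(1/2) = (1/0.011)*0.5169^(2/3)*0.0018^(1/2) = 2.484 m/s.
Discharge Q = A * V = 2.7 * 2.484 = 6.702 m^3/s.

6.702


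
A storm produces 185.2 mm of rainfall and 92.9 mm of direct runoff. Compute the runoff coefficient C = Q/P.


The runoff coefficient C = runoff depth / rainfall depth.
C = 92.9 / 185.2
  = 0.5016.

0.5016


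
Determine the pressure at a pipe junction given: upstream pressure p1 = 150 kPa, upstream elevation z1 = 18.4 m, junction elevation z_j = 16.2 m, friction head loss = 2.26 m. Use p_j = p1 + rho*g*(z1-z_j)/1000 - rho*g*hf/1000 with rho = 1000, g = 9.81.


Junction pressure: p_j = p1 + rho*g*(z1 - z_j)/1000 - rho*g*hf/1000.
Elevation term = 1000*9.81*(18.4 - 16.2)/1000 = 21.582 kPa.
Friction term = 1000*9.81*2.26/1000 = 22.171 kPa.
p_j = 150 + 21.582 - 22.171 = 149.41 kPa.

149.41


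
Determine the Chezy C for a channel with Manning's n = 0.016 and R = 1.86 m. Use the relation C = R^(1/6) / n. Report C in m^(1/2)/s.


The Chezy coefficient relates to Manning's n through C = R^(1/6) / n.
R^(1/6) = 1.86^(1/6) = 1.108968.
C = 1.108968 / 0.016 = 69.31 m^(1/2)/s.

69.31


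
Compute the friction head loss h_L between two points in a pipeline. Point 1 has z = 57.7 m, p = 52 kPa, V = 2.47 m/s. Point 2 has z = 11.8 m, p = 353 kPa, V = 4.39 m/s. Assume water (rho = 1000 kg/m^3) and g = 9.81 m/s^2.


Total head at each section: H = z + p/(rho*g) + V^2/(2g).
H1 = 57.7 + 52*1000/(1000*9.81) + 2.47^2/(2*9.81)
   = 57.7 + 5.301 + 0.311
   = 63.312 m.
H2 = 11.8 + 353*1000/(1000*9.81) + 4.39^2/(2*9.81)
   = 11.8 + 35.984 + 0.9823
   = 48.766 m.
h_L = H1 - H2 = 63.312 - 48.766 = 14.546 m.

14.546


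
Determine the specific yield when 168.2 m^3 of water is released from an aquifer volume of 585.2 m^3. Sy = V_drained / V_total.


Specific yield Sy = Volume drained / Total volume.
Sy = 168.2 / 585.2
   = 0.2874.

0.2874


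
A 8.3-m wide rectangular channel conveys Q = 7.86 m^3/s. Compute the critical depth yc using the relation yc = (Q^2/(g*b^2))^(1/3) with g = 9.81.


Using yc = (Q^2 / (g * b^2))^(1/3):
Q^2 = 7.86^2 = 61.78.
g * b^2 = 9.81 * 8.3^2 = 9.81 * 68.89 = 675.81.
Q^2 / (g*b^2) = 61.78 / 675.81 = 0.0914.
yc = 0.0914^(1/3) = 0.4505 m.

0.4505


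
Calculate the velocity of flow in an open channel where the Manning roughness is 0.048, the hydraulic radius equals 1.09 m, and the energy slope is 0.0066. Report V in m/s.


Manning's equation gives V = (1/n) * R^(2/3) * S^(1/2).
First, compute R^(2/3) = 1.09^(2/3) = 1.0591.
Next, S^(1/2) = 0.0066^(1/2) = 0.08124.
Then 1/n = 1/0.048 = 20.83.
V = 20.83 * 1.0591 * 0.08124 = 1.7926 m/s.

1.7926


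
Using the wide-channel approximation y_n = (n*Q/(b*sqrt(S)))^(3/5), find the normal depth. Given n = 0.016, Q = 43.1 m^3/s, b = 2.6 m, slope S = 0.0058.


We use the wide-channel approximation y_n = (n*Q/(b*sqrt(S)))^(3/5).
sqrt(S) = sqrt(0.0058) = 0.076158.
Numerator: n*Q = 0.016 * 43.1 = 0.6896.
Denominator: b*sqrt(S) = 2.6 * 0.076158 = 0.198011.
arg = 3.4827.
y_n = 3.4827^(3/5) = 2.1142 m.

2.1142


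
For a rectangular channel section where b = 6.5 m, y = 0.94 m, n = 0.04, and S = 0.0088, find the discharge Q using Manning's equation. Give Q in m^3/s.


For a rectangular channel, the cross-sectional area A = b * y = 6.5 * 0.94 = 6.11 m^2.
The wetted perimeter P = b + 2y = 6.5 + 2*0.94 = 8.38 m.
Hydraulic radius R = A/P = 6.11/8.38 = 0.7291 m.
Velocity V = (1/n)*R^(2/3)*S^(1/2) = (1/0.04)*0.7291^(2/3)*0.0088^(1/2) = 1.8998 m/s.
Discharge Q = A * V = 6.11 * 1.8998 = 11.608 m^3/s.

11.608


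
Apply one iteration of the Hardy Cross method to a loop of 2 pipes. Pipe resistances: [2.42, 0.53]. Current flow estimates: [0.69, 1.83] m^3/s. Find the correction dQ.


Numerator terms (r*Q*|Q|): 2.42*0.69*|0.69| = 1.1522; 0.53*1.83*|1.83| = 1.7749.
Sum of numerator = 2.9271.
Denominator terms (r*|Q|): 2.42*|0.69| = 1.6698; 0.53*|1.83| = 0.9699.
2 * sum of denominator = 2 * 2.6397 = 5.2794.
dQ = -2.9271 / 5.2794 = -0.5544 m^3/s.

-0.5544


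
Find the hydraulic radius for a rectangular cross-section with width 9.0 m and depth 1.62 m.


For a rectangular section:
Flow area A = b * y = 9.0 * 1.62 = 14.58 m^2.
Wetted perimeter P = b + 2y = 9.0 + 2*1.62 = 12.24 m.
Hydraulic radius R = A/P = 14.58 / 12.24 = 1.1912 m.

1.1912


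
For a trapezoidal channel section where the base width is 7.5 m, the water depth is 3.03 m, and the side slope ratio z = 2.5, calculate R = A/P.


For a trapezoidal section with side slope z:
A = (b + z*y)*y = (7.5 + 2.5*3.03)*3.03 = 45.677 m^2.
P = b + 2*y*sqrt(1 + z^2) = 7.5 + 2*3.03*sqrt(1 + 2.5^2) = 23.817 m.
R = A/P = 45.677 / 23.817 = 1.9178 m.

1.9178


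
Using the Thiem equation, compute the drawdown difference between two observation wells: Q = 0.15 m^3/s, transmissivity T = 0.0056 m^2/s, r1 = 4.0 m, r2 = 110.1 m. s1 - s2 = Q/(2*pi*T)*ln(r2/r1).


Thiem equation: s1 - s2 = Q/(2*pi*T) * ln(r2/r1).
ln(r2/r1) = ln(110.1/4.0) = 3.3151.
Q/(2*pi*T) = 0.15 / (2*pi*0.0056) = 0.15 / 0.0352 = 4.2631.
s1 - s2 = 4.2631 * 3.3151 = 14.1325 m.

14.1325


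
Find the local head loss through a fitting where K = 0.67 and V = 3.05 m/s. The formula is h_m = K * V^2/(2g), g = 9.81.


Minor loss formula: h_m = K * V^2/(2g).
V^2 = 3.05^2 = 9.3025.
V^2/(2g) = 9.3025 / 19.62 = 0.4741 m.
h_m = 0.67 * 0.4741 = 0.3177 m.

0.3177


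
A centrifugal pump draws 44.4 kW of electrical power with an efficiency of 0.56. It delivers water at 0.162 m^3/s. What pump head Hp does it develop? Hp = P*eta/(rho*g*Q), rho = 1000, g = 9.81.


Pump head formula: Hp = P * eta / (rho * g * Q).
Numerator: P * eta = 44.4 * 1000 * 0.56 = 24864.0 W.
Denominator: rho * g * Q = 1000 * 9.81 * 0.162 = 1589.22.
Hp = 24864.0 / 1589.22 = 15.65 m.

15.65


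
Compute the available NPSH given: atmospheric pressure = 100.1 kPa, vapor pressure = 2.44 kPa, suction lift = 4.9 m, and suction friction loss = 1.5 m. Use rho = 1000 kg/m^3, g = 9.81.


NPSHa = p_atm/(rho*g) - z_s - hf_s - p_vap/(rho*g).
p_atm/(rho*g) = 100.1*1000 / (1000*9.81) = 10.204 m.
p_vap/(rho*g) = 2.44*1000 / (1000*9.81) = 0.249 m.
NPSHa = 10.204 - 4.9 - 1.5 - 0.249
      = 3.56 m.

3.56


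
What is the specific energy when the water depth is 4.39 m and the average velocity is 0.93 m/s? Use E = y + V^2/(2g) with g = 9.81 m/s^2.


Specific energy E = y + V^2/(2g).
Velocity head = V^2/(2g) = 0.93^2 / (2*9.81) = 0.8649 / 19.62 = 0.0441 m.
E = 4.39 + 0.0441 = 4.4341 m.

4.4341


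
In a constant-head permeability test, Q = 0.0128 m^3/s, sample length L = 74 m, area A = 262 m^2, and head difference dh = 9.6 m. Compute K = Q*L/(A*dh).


From K = Q*L / (A*dh):
Numerator: Q*L = 0.0128 * 74 = 0.9472.
Denominator: A*dh = 262 * 9.6 = 2515.2.
K = 0.9472 / 2515.2 = 0.000377 m/s.

0.000377


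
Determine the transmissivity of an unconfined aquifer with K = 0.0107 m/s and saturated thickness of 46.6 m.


Transmissivity is defined as T = K * h.
T = 0.0107 * 46.6
  = 0.4986 m^2/s.

0.4986


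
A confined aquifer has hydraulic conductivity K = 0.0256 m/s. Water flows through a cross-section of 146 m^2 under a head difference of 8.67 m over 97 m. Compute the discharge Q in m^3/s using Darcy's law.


Darcy's law: Q = K * A * i, where i = dh/L.
Hydraulic gradient i = 8.67 / 97 = 0.089381.
Q = 0.0256 * 146 * 0.089381
  = 0.3341 m^3/s.

0.3341


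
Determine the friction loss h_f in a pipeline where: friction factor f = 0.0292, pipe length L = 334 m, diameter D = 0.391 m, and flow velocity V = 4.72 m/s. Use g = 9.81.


Darcy-Weisbach equation: h_f = f * (L/D) * V^2/(2g).
f * L/D = 0.0292 * 334/0.391 = 24.9432.
V^2/(2g) = 4.72^2 / (2*9.81) = 22.2784 / 19.62 = 1.1355 m.
h_f = 24.9432 * 1.1355 = 28.323 m.

28.323


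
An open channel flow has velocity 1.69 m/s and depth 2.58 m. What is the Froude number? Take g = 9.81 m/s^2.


The Froude number is defined as Fr = V / sqrt(g*y).
g*y = 9.81 * 2.58 = 25.3098.
sqrt(g*y) = sqrt(25.3098) = 5.0309.
Fr = 1.69 / 5.0309 = 0.3359.

0.3359


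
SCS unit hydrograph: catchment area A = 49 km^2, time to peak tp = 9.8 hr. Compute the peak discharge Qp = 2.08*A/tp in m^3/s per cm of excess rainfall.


SCS formula: Qp = 2.08 * A / tp.
Qp = 2.08 * 49 / 9.8
   = 101.92 / 9.8
   = 10.4 m^3/s per cm.

10.4


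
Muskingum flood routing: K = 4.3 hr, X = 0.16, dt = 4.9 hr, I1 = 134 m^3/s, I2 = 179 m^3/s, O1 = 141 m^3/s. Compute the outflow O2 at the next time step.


Muskingum coefficients:
denom = 2*K*(1-X) + dt = 2*4.3*(1-0.16) + 4.9 = 12.124.
C0 = (dt - 2*K*X)/denom = (4.9 - 2*4.3*0.16)/12.124 = 0.2907.
C1 = (dt + 2*K*X)/denom = (4.9 + 2*4.3*0.16)/12.124 = 0.5177.
C2 = (2*K*(1-X) - dt)/denom = 0.1917.
O2 = C0*I2 + C1*I1 + C2*O1
   = 0.2907*179 + 0.5177*134 + 0.1917*141
   = 148.42 m^3/s.

148.42


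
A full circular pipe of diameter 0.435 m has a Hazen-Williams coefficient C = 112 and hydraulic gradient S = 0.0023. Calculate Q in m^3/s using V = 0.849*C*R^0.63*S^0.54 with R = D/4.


For a full circular pipe, R = D/4 = 0.435/4 = 0.1087 m.
V = 0.849 * 112 * 0.1087^0.63 * 0.0023^0.54
  = 0.849 * 112 * 0.247144 * 0.037613
  = 0.8839 m/s.
Pipe area A = pi*D^2/4 = pi*0.435^2/4 = 0.1486 m^2.
Q = A * V = 0.1486 * 0.8839 = 0.1314 m^3/s.

0.1314


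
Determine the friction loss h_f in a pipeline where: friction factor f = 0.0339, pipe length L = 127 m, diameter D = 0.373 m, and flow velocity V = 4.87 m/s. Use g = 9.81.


Darcy-Weisbach equation: h_f = f * (L/D) * V^2/(2g).
f * L/D = 0.0339 * 127/0.373 = 11.5424.
V^2/(2g) = 4.87^2 / (2*9.81) = 23.7169 / 19.62 = 1.2088 m.
h_f = 11.5424 * 1.2088 = 13.953 m.

13.953


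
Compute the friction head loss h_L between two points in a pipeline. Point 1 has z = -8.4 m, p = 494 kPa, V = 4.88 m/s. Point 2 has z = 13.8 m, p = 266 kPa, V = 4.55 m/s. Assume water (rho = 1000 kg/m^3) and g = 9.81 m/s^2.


Total head at each section: H = z + p/(rho*g) + V^2/(2g).
H1 = -8.4 + 494*1000/(1000*9.81) + 4.88^2/(2*9.81)
   = -8.4 + 50.357 + 1.2138
   = 43.171 m.
H2 = 13.8 + 266*1000/(1000*9.81) + 4.55^2/(2*9.81)
   = 13.8 + 27.115 + 1.0552
   = 41.97 m.
h_L = H1 - H2 = 43.171 - 41.97 = 1.2 m.

1.2


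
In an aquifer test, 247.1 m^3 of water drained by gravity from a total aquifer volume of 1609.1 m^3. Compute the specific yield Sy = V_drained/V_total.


Specific yield Sy = Volume drained / Total volume.
Sy = 247.1 / 1609.1
   = 0.1536.

0.1536


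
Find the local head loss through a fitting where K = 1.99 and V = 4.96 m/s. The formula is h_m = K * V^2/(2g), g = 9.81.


Minor loss formula: h_m = K * V^2/(2g).
V^2 = 4.96^2 = 24.6016.
V^2/(2g) = 24.6016 / 19.62 = 1.2539 m.
h_m = 1.99 * 1.2539 = 2.4953 m.

2.4953


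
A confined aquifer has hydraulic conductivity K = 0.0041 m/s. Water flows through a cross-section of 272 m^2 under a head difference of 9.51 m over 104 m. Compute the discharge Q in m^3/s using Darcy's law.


Darcy's law: Q = K * A * i, where i = dh/L.
Hydraulic gradient i = 9.51 / 104 = 0.091442.
Q = 0.0041 * 272 * 0.091442
  = 0.102 m^3/s.

0.102


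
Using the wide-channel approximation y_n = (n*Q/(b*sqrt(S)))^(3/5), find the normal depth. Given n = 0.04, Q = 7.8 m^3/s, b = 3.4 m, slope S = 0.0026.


We use the wide-channel approximation y_n = (n*Q/(b*sqrt(S)))^(3/5).
sqrt(S) = sqrt(0.0026) = 0.05099.
Numerator: n*Q = 0.04 * 7.8 = 0.312.
Denominator: b*sqrt(S) = 3.4 * 0.05099 = 0.173366.
arg = 1.7997.
y_n = 1.7997^(3/5) = 1.4227 m.

1.4227


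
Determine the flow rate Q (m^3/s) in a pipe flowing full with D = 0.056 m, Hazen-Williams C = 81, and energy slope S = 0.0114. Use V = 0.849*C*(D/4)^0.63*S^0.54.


For a full circular pipe, R = D/4 = 0.056/4 = 0.014 m.
V = 0.849 * 81 * 0.014^0.63 * 0.0114^0.54
  = 0.849 * 81 * 0.06793 * 0.089275
  = 0.417 m/s.
Pipe area A = pi*D^2/4 = pi*0.056^2/4 = 0.0025 m^2.
Q = A * V = 0.0025 * 0.417 = 0.001 m^3/s.

0.001


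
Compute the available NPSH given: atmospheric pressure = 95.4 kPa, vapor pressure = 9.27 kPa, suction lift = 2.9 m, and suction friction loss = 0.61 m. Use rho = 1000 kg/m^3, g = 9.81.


NPSHa = p_atm/(rho*g) - z_s - hf_s - p_vap/(rho*g).
p_atm/(rho*g) = 95.4*1000 / (1000*9.81) = 9.725 m.
p_vap/(rho*g) = 9.27*1000 / (1000*9.81) = 0.945 m.
NPSHa = 9.725 - 2.9 - 0.61 - 0.945
      = 5.27 m.

5.27


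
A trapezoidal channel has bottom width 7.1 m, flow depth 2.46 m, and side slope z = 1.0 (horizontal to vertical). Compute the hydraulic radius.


For a trapezoidal section with side slope z:
A = (b + z*y)*y = (7.1 + 1.0*2.46)*2.46 = 23.518 m^2.
P = b + 2*y*sqrt(1 + z^2) = 7.1 + 2*2.46*sqrt(1 + 1.0^2) = 14.058 m.
R = A/P = 23.518 / 14.058 = 1.6729 m.

1.6729


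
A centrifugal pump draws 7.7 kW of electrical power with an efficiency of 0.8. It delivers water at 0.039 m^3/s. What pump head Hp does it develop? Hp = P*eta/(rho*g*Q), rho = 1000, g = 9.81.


Pump head formula: Hp = P * eta / (rho * g * Q).
Numerator: P * eta = 7.7 * 1000 * 0.8 = 6160.0 W.
Denominator: rho * g * Q = 1000 * 9.81 * 0.039 = 382.59.
Hp = 6160.0 / 382.59 = 16.1 m.

16.1


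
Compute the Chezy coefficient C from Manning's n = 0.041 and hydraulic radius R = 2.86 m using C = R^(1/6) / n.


The Chezy coefficient relates to Manning's n through C = R^(1/6) / n.
R^(1/6) = 2.86^(1/6) = 1.191409.
C = 1.191409 / 0.041 = 29.06 m^(1/2)/s.

29.06


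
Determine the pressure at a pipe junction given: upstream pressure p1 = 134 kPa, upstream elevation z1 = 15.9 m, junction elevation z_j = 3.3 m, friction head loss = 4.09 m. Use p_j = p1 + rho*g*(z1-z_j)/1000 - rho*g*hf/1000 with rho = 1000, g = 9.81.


Junction pressure: p_j = p1 + rho*g*(z1 - z_j)/1000 - rho*g*hf/1000.
Elevation term = 1000*9.81*(15.9 - 3.3)/1000 = 123.606 kPa.
Friction term = 1000*9.81*4.09/1000 = 40.123 kPa.
p_j = 134 + 123.606 - 40.123 = 217.48 kPa.

217.48


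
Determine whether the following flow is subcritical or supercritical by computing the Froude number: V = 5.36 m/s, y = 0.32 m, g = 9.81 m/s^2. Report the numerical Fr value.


The Froude number is defined as Fr = V / sqrt(g*y).
g*y = 9.81 * 0.32 = 3.1392.
sqrt(g*y) = sqrt(3.1392) = 1.7718.
Fr = 5.36 / 1.7718 = 3.0252.
Since Fr > 1, the flow is supercritical.

3.0252


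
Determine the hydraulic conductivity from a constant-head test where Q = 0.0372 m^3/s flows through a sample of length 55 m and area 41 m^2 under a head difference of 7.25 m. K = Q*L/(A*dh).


From K = Q*L / (A*dh):
Numerator: Q*L = 0.0372 * 55 = 2.046.
Denominator: A*dh = 41 * 7.25 = 297.25.
K = 2.046 / 297.25 = 0.006883 m/s.

0.006883


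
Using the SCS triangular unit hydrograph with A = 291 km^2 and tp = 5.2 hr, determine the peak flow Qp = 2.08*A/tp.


SCS formula: Qp = 2.08 * A / tp.
Qp = 2.08 * 291 / 5.2
   = 605.28 / 5.2
   = 116.4 m^3/s per cm.

116.4


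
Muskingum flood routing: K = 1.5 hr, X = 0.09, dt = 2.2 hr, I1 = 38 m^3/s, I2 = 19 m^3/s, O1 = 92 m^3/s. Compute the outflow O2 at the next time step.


Muskingum coefficients:
denom = 2*K*(1-X) + dt = 2*1.5*(1-0.09) + 2.2 = 4.93.
C0 = (dt - 2*K*X)/denom = (2.2 - 2*1.5*0.09)/4.93 = 0.3915.
C1 = (dt + 2*K*X)/denom = (2.2 + 2*1.5*0.09)/4.93 = 0.501.
C2 = (2*K*(1-X) - dt)/denom = 0.1075.
O2 = C0*I2 + C1*I1 + C2*O1
   = 0.3915*19 + 0.501*38 + 0.1075*92
   = 36.37 m^3/s.

36.37


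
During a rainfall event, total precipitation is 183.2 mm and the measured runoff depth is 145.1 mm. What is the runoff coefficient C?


The runoff coefficient C = runoff depth / rainfall depth.
C = 145.1 / 183.2
  = 0.792.

0.792


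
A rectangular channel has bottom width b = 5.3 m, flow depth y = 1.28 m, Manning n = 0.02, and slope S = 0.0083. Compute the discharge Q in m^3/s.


For a rectangular channel, the cross-sectional area A = b * y = 5.3 * 1.28 = 6.78 m^2.
The wetted perimeter P = b + 2y = 5.3 + 2*1.28 = 7.86 m.
Hydraulic radius R = A/P = 6.78/7.86 = 0.8631 m.
Velocity V = (1/n)*R^(2/3)*S^(1/2) = (1/0.02)*0.8631^(2/3)*0.0083^(1/2) = 4.1294 m/s.
Discharge Q = A * V = 6.78 * 4.1294 = 28.014 m^3/s.

28.014


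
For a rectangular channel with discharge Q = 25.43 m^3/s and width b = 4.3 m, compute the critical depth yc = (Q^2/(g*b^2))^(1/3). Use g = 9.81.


Using yc = (Q^2 / (g * b^2))^(1/3):
Q^2 = 25.43^2 = 646.68.
g * b^2 = 9.81 * 4.3^2 = 9.81 * 18.49 = 181.39.
Q^2 / (g*b^2) = 646.68 / 181.39 = 3.5651.
yc = 3.5651^(1/3) = 1.5277 m.

1.5277


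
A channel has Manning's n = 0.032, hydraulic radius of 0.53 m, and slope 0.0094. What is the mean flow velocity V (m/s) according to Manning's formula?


Manning's equation gives V = (1/n) * R^(2/3) * S^(1/2).
First, compute R^(2/3) = 0.53^(2/3) = 0.6549.
Next, S^(1/2) = 0.0094^(1/2) = 0.096954.
Then 1/n = 1/0.032 = 31.25.
V = 31.25 * 0.6549 * 0.096954 = 1.9843 m/s.

1.9843


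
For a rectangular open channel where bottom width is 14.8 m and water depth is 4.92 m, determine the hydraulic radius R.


For a rectangular section:
Flow area A = b * y = 14.8 * 4.92 = 72.82 m^2.
Wetted perimeter P = b + 2y = 14.8 + 2*4.92 = 24.64 m.
Hydraulic radius R = A/P = 72.82 / 24.64 = 2.9552 m.

2.9552


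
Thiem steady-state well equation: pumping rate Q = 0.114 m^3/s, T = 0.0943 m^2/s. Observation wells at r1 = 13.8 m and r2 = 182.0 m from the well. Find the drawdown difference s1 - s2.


Thiem equation: s1 - s2 = Q/(2*pi*T) * ln(r2/r1).
ln(r2/r1) = ln(182.0/13.8) = 2.5793.
Q/(2*pi*T) = 0.114 / (2*pi*0.0943) = 0.114 / 0.5925 = 0.1924.
s1 - s2 = 0.1924 * 2.5793 = 0.4963 m.

0.4963


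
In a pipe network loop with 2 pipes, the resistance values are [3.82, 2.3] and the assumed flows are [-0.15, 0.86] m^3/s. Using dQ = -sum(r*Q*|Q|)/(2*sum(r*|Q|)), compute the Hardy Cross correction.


Numerator terms (r*Q*|Q|): 3.82*-0.15*|-0.15| = -0.0859; 2.3*0.86*|0.86| = 1.7011.
Sum of numerator = 1.6151.
Denominator terms (r*|Q|): 3.82*|-0.15| = 0.573; 2.3*|0.86| = 1.978.
2 * sum of denominator = 2 * 2.551 = 5.102.
dQ = -1.6151 / 5.102 = -0.3166 m^3/s.

-0.3166


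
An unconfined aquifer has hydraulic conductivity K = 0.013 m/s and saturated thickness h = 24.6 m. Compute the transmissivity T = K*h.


Transmissivity is defined as T = K * h.
T = 0.013 * 24.6
  = 0.3198 m^2/s.

0.3198


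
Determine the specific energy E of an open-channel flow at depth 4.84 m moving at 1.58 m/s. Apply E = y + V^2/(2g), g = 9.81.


Specific energy E = y + V^2/(2g).
Velocity head = V^2/(2g) = 1.58^2 / (2*9.81) = 2.4964 / 19.62 = 0.1272 m.
E = 4.84 + 0.1272 = 4.9672 m.

4.9672


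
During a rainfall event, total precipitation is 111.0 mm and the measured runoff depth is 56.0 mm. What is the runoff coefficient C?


The runoff coefficient C = runoff depth / rainfall depth.
C = 56.0 / 111.0
  = 0.5045.

0.5045


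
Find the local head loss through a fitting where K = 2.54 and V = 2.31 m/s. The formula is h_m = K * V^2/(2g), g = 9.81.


Minor loss formula: h_m = K * V^2/(2g).
V^2 = 2.31^2 = 5.3361.
V^2/(2g) = 5.3361 / 19.62 = 0.272 m.
h_m = 2.54 * 0.272 = 0.6908 m.

0.6908


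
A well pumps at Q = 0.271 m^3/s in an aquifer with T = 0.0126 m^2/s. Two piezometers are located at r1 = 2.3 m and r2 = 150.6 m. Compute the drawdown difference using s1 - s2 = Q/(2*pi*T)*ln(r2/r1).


Thiem equation: s1 - s2 = Q/(2*pi*T) * ln(r2/r1).
ln(r2/r1) = ln(150.6/2.3) = 4.1817.
Q/(2*pi*T) = 0.271 / (2*pi*0.0126) = 0.271 / 0.0792 = 3.4231.
s1 - s2 = 3.4231 * 4.1817 = 14.3144 m.

14.3144


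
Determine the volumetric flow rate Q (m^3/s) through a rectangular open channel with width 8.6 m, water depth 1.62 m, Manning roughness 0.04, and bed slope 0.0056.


For a rectangular channel, the cross-sectional area A = b * y = 8.6 * 1.62 = 13.93 m^2.
The wetted perimeter P = b + 2y = 8.6 + 2*1.62 = 11.84 m.
Hydraulic radius R = A/P = 13.93/11.84 = 1.1767 m.
Velocity V = (1/n)*R^(2/3)*S^(1/2) = (1/0.04)*1.1767^(2/3)*0.0056^(1/2) = 2.0852 m/s.
Discharge Q = A * V = 13.93 * 2.0852 = 29.051 m^3/s.

29.051


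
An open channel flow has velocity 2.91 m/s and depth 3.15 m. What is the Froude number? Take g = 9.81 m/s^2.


The Froude number is defined as Fr = V / sqrt(g*y).
g*y = 9.81 * 3.15 = 30.9015.
sqrt(g*y) = sqrt(30.9015) = 5.5589.
Fr = 2.91 / 5.5589 = 0.5235.

0.5235
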